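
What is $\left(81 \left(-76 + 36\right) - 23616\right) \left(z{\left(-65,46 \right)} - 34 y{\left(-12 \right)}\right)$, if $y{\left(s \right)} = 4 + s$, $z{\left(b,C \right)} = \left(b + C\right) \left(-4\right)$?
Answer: $-9345888$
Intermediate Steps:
$z{\left(b,C \right)} = - 4 C - 4 b$ ($z{\left(b,C \right)} = \left(C + b\right) \left(-4\right) = - 4 C - 4 b$)
$\left(81 \left(-76 + 36\right) - 23616\right) \left(z{\left(-65,46 \right)} - 34 y{\left(-12 \right)}\right) = \left(81 \left(-76 + 36\right) - 23616\right) \left(\left(\left(-4\right) 46 - -260\right) - 34 \left(4 - 12\right)\right) = \left(81 \left(-40\right) - 23616\right) \left(\left(-184 + 260\right) - -272\right) = \left(-3240 - 23616\right) \left(76 + 272\right) = \left(-26856\right) 348 = -9345888$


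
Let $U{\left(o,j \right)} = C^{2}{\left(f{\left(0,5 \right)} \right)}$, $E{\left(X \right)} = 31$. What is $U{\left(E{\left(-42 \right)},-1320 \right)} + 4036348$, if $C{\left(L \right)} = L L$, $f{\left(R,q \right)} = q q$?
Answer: $4426973$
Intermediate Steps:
$f{\left(R,q \right)} = q^{2}$
$C{\left(L \right)} = L^{2}$
$U{\left(o,j \right)} = 390625$ ($U{\left(o,j \right)} = \left(\left(5^{2}\right)^{2}\right)^{2} = \left(25^{2}\right)^{2} = 625^{2} = 390625$)
$U{\left(E{\left(-42 \right)},-1320 \right)} + 4036348 = 390625 + 4036348 = 4426973$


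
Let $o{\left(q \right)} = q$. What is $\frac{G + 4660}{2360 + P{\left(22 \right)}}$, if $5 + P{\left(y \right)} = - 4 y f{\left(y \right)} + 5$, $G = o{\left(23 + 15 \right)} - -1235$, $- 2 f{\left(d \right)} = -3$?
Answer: $\frac{5933}{2228} \approx 2.6629$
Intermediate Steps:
$f{\left(d \right)} = \frac{3}{2}$ ($f{\left(d \right)} = \left(- \frac{1}{2}\right) \left(-3\right) = \frac{3}{2}$)
$G = 1273$ ($G = \left(23 + 15\right) - -1235 = 38 + 1235 = 1273$)
$P{\left(y \right)} = - 6 y$ ($P{\left(y \right)} = -5 + \left(- 4 y \frac{3}{2} + 5\right) = -5 - \left(-5 + 6 y\right) = - 6 y$)
$\frac{G + 4660}{2360 + P{\left(22 \right)}} = \frac{1273 + 4660}{2360 - 132} = \frac{5933}{2360 - 132} = \frac{5933}{2228}$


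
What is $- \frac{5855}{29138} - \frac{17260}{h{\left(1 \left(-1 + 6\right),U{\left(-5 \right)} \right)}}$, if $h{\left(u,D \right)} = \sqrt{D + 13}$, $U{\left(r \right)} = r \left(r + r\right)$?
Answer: $- \frac{5855}{29138} - \frac{17260 \sqrt{7}}{21} \approx -2174.8$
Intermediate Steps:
$U{\left(r \right)} = 2 r^{2}$ ($U{\left(r \right)} = r 2 r = 2 r^{2}$)
$h{\left(u,D \right)} = \sqrt{13 + D}$
$- \frac{5855}{29138} - \frac{17260}{h{\left(1 \left(-1 + 6\right),U{\left(-5 \right)} \right)}} = - \frac{5855}{29138} - \frac{17260}{\sqrt{13 + 2 \left(-5\right)^{2}}} = \left(-5855\right) \frac{1}{29138} - \frac{17260}{\sqrt{13 + 2 \cdot 25}} = - \frac{5855}{29138} - \frac{17260}{\sqrt{13 + 50}} = - \frac{5855}{29138} - \frac{17260}{\sqrt{63}} = - \frac{5855}{29138} - \frac{17260}{3 \sqrt{7}} = - \frac{5855}{29138} - 17260 \frac{\sqrt{7}}{21} = - \frac{5855}{29138} - \frac{17260 \sqrt{7}}{21}$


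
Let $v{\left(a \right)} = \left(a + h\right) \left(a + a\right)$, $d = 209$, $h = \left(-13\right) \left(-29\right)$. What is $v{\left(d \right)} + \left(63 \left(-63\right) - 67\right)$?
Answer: $240912$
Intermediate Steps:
$h = 377$
$v{\left(a \right)} = 2 a \left(377 + a\right)$ ($v{\left(a \right)} = \left(a + 377\right) \left(a + a\right) = \left(377 + a\right) 2 a = 2 a \left(377 + a\right)$)
$v{\left(d \right)} + \left(63 \left(-63\right) - 67\right) = 2 \cdot 209 \left(377 + 209\right) + \left(63 \left(-63\right) - 67\right) = 2 \cdot 209 \cdot 586 - 4036 = 244948 - 4036 = 240912$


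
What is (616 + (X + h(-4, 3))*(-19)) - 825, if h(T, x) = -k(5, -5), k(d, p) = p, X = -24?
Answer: 152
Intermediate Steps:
h(T, x) = 5 (h(T, x) = -1*(-5) = 5)
(616 + (X + h(-4, 3))*(-19)) - 825 = (616 + (-24 + 5)*(-19)) - 825 = (616 - 19*(-19)) - 825 = (616 + 361) - 825 = 977 - 825 = 152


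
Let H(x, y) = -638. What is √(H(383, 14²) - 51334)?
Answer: 2*I*√12993 ≈ 227.97*I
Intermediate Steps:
√(H(383, 14²) - 51334) = √(-638 - 51334) = √(-51972) = 2*I*√12993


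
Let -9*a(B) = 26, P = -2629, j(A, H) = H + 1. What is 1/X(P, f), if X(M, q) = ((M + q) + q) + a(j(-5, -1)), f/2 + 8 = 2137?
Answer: 9/52957 ≈ 0.00016995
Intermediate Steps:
j(A, H) = 1 + H
a(B) = -26/9 (a(B) = -1/9*26 = -26/9)
f = 4258 (f = -16 + 2*2137 = -16 + 4274 = 4258)
X(M, q) = -26/9 + M + 2*q (X(M, q) = ((M + q) + q) - 26/9 = (M + 2*q) - 26/9 = -26/9 + M + 2*q)
1/X(P, f) = 1/(-26/9 - 2629 + 2*4258) = 1/(-26/9 - 2629 + 8516) = 1/(52957/9) = 9/52957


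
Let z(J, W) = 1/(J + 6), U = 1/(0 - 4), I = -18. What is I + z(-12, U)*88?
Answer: -98/3 ≈ -32.667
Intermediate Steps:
U = -¼ (U = 1/(-4) = -¼ ≈ -0.25000)
z(J, W) = 1/(6 + J)
I + z(-12, U)*88 = -18 + 88/(6 - 12) = -18 + 88/(-6) = -18 - ⅙*88 = -18 - 44/3 = -98/3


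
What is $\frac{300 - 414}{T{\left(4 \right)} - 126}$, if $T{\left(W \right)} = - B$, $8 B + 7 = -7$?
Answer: $\frac{456}{497} \approx 0.91751$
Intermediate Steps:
$B = - \frac{7}{4}$ ($B = - \frac{7}{8} + \frac{1}{8} \left(-7\right) = - \frac{7}{8} - \frac{7}{8} = - \frac{7}{4} \approx -1.75$)
$T{\left(W \right)} = \frac{7}{4}$ ($T{\left(W \right)} = \left(-1\right) \left(- \frac{7}{4}\right) = \frac{7}{4}$)
$\frac{300 - 414}{T{\left(4 \right)} - 126} = \frac{300 - 414}{\frac{7}{4} - 126} = - \frac{114}{- \frac{497}{4}} = \left(-114\right) \left(- \frac{4}{497}\right) = \frac{456}{497}$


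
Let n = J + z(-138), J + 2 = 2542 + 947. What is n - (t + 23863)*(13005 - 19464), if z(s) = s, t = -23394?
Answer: 3032620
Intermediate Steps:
J = 3487 (J = -2 + (2542 + 947) = -2 + 3489 = 3487)
n = 3349 (n = 3487 - 138 = 3349)
n - (t + 23863)*(13005 - 19464) = 3349 - (-23394 + 23863)*(13005 - 19464) = 3349 - 469*(-6459) = 3349 - 1*(-3029271) = 3349 + 3029271 = 3032620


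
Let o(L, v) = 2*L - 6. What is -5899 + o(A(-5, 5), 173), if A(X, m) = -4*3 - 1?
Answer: -5931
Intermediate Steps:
A(X, m) = -13 (A(X, m) = -12 - 1 = -13)
o(L, v) = -6 + 2*L
-5899 + o(A(-5, 5), 173) = -5899 + (-6 + 2*(-13)) = -5899 + (-6 - 26) = -5899 - 32 = -5931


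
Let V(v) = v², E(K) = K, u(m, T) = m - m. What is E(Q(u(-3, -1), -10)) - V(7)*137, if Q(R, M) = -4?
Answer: -6717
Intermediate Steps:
u(m, T) = 0
E(Q(u(-3, -1), -10)) - V(7)*137 = -4 - 7²*137 = -4 - 49*137 = -4 - 1*6713 = -4 - 6713 = -6717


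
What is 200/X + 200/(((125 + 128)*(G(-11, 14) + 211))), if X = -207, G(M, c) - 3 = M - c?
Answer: -2000/2079 ≈ -0.96200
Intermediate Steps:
G(M, c) = 3 + M - c (G(M, c) = 3 + (M - c) = 3 + M - c)
200/X + 200/(((125 + 128)*(G(-11, 14) + 211))) = 200/(-207) + 200/(((125 + 128)*((3 - 11 - 1*14) + 211))) = 200*(-1/207) + 200/((253*((3 - 11 - 14) + 211))) = -200/207 + 200/((253*(-22 + 211))) = -200/207 + 200/((253*189)) = -200/207 + 200/47817 = -2000/2079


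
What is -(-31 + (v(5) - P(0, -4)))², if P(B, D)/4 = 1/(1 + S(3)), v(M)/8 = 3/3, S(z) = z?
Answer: -576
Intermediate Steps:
v(M) = 8 (v(M) = 8*(3/3) = 8*(3*(⅓)) = 8*1 = 8)
P(B, D) = 1 (P(B, D) = 4/(1 + 3) = 4/4 = 4*(¼) = 1)
-(-31 + (v(5) - P(0, -4)))² = -(-31 + (8 - 1*1))² = -(-31 + (8 - 1))² = -(-31 + 7)² = -1*(-24)² = -1*576 = -576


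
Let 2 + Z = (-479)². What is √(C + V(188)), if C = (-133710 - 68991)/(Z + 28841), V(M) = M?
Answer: √3122213841230/129140 ≈ 13.683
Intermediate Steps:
Z = 229439 (Z = -2 + (-479)² = -2 + 229441 = 229439)
C = -202701/258280 (C = (-133710 - 68991)/(229439 + 28841) = -202701/258280 ≈ -0.78481)
√(C + V(188)) = √(-202701/258280 + 188) = √(48353939/258280) = √3122213841230/129140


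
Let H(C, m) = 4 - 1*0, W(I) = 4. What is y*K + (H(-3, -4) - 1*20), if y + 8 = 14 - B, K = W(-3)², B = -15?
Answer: 320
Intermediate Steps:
H(C, m) = 4 (H(C, m) = 4 + 0 = 4)
K = 16 (K = 4² = 16)
y = 21 (y = -8 + (14 - 1*(-15)) = -8 + (14 + 15) = -8 + 29 = 21)
y*K + (H(-3, -4) - 1*20) = 21*16 + (4 - 1*20) = 336 + (4 - 20) = 336 - 16 = 320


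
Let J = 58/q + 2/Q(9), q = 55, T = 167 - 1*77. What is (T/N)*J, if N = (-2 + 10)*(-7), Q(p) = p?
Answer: -158/77 ≈ -2.0519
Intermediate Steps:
T = 90 (T = 167 - 77 = 90)
J = 632/495 (J = 58/55 + 2/9 = 632/495 ≈ 1.2768)
N = -56 (N = 8*(-7) = -56)
(T/N)*J = (90/(-56))*(632/495) = (90*(-1/56))*(632/495) = -45/28*632/495 = -158/77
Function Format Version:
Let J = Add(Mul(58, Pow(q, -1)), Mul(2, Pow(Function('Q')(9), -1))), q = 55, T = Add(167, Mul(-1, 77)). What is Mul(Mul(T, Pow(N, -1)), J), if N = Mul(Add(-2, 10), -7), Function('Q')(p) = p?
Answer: Rational(-158, 77) ≈ -2.0519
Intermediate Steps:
T = 90 (T = Add(167, -77) = 90)
J = Rational(632, 495) (J = Add(Mul(58, Pow(55, -1)), Mul(2, Pow(9, -1))) = Add(Mul(58, Rational(1, 55)), Mul(2, Rational(1, 9))) = Add(Rational(58, 55), Rational(2, 9)) = Rational(632, 495) ≈ 1.2768)
N = -56 (N = Mul(8, -7) = -56)
Mul(Mul(T, Pow(N, -1)), J) = Mul(Mul(90, Pow(-56, -1)), Rational(632, 495)) = Mul(Mul(90, Rational(-1, 56)), Rational(632, 495)) = Mul(Rational(-45, 28), Rational(632, 495)) = Rational(-158, 77)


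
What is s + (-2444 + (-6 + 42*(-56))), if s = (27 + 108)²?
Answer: 13423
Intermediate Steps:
s = 18225 (s = 135² = 18225)
s + (-2444 + (-6 + 42*(-56))) = 18225 + (-2444 + (-6 + 42*(-56))) = 18225 + (-2444 + (-6 - 2352)) = 18225 + (-2444 - 2358) = 18225 - 4802 = 13423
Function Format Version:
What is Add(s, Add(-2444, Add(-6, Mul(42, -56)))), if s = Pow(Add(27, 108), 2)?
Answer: 13423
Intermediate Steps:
s = 18225 (s = Pow(135, 2) = 18225)
Add(s, Add(-2444, Add(-6, Mul(42, -56)))) = Add(18225, Add(-2444, Add(-6, Mul(42, -56)))) = Add(18225, Add(-2444, Add(-6, -2352))) = Add(18225, Add(-2444, -2358)) = Add(18225, -4802) = 13423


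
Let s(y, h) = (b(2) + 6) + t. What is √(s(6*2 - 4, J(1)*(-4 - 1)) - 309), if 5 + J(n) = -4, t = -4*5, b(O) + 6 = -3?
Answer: 2*I*√83 ≈ 18.221*I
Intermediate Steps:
b(O) = -9 (b(O) = -6 - 3 = -9)
t = -20
J(n) = -9 (J(n) = -5 - 4 = -9)
s(y, h) = -23 (s(y, h) = (-9 + 6) - 20 = -3 - 20 = -23)
√(s(6*2 - 4, J(1)*(-4 - 1)) - 309) = √(-23 - 309) = √(-332) = 2*I*√83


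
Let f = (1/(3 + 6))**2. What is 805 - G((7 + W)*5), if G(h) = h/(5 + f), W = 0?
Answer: 46285/58 ≈ 798.02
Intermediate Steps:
f = 1/81 (f = (1/9)**2 = 1/81 ≈ 0.012346)
G(h) = 81*h/406 (G(h) = h/(5 + 1/81) = h/(406/81) = 81*h/406)
805 - G((7 + W)*5) = 805 - 81*(7 + 0)*5/406 = 805 - 81*7*5/406 = 805 - 81*35/406 = 805 - 1*405/58 = 805 - 405/58 = 46285/58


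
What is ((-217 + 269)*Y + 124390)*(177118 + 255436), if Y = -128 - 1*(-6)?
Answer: 51061269484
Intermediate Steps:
Y = -122 (Y = -128 + 6 = -122)
((-217 + 269)*Y + 124390)*(177118 + 255436) = ((-217 + 269)*(-122) + 124390)*(177118 + 255436) = (52*(-122) + 124390)*432554 = (-6344 + 124390)*432554 = 118046*432554 = 51061269484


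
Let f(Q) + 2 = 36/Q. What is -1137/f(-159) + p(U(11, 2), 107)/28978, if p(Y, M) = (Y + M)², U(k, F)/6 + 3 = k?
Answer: 437269552/854851 ≈ 511.52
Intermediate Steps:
f(Q) = -2 + 36/Q
U(k, F) = -18 + 6*k
p(Y, M) = (M + Y)²
-1137/f(-159) + p(U(11, 2), 107)/28978 = -1137/(-2 + 36/(-159)) + (107 + (-18 + 6*11))²/28978 = -1137/(-2 + 36*(-1/159)) + (107 + (-18 + 66))²*(1/28978) = -1137/(-2 - 12/53) + (107 + 48)²*(1/28978) = -1137/(-118/53) + 155²*(1/28978) = -1137*(-53/118) + 24025*(1/28978) = 60261/118 + 24025/28978 = 437269552/854851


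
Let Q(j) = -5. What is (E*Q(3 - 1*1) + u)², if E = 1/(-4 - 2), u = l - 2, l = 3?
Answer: 121/36 ≈ 3.3611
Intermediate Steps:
u = 1 (u = 3 - 2 = 1)
E = -⅙ (E = 1/(-6) = -⅙ ≈ -0.16667)
(E*Q(3 - 1*1) + u)² = (-⅙*(-5) + 1)² = (⅚ + 1)² = (11/6)² = 121/36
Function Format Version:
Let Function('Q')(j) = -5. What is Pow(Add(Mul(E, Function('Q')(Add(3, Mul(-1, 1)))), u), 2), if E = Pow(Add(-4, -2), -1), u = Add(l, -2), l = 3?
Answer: Rational(121, 36) ≈ 3.3611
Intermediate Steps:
u = 1 (u = Add(3, -2) = 1)
E = Rational(-1, 6) (E = Pow(-6, -1) = Rational(-1, 6) ≈ -0.16667)
Pow(Add(Mul(E, Function('Q')(Add(3, Mul(-1, 1)))), u), 2) = Pow(Add(Mul(Rational(-1, 6), -5), 1), 2) = Pow(Add(Rational(5, 6), 1), 2) = Pow(Rational(11, 6), 2) = Rational(121, 36)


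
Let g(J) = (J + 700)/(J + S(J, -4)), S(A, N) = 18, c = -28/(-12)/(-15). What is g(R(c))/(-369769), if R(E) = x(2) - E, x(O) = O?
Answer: -31597/335380483 ≈ -9.4212e-5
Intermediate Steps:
c = -7/45 (c = -28*(-1/12)*(-1/15) = (7/3)*(-1/15) = -7/45 ≈ -0.15556)
R(E) = 2 - E
g(J) = (700 + J)/(18 + J) (g(J) = (J + 700)/(J + 18) = (700 + J)/(18 + J))
g(R(c))/(-369769) = ((700 + (2 - 1*(-7/45)))/(18 + (2 - 1*(-7/45))))/(-369769) = ((700 + (2 + 7/45))/(18 + (2 + 7/45)))*(-1/369769) = ((700 + 97/45)/(18 + 97/45))*(-1/369769) = ((31597/45)/(907/45))*(-1/369769) = ((45/907)*(31597/45))*(-1/369769) = (31597/907)*(-1/369769) = -31597/335380483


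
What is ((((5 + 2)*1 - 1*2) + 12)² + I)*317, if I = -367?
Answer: -24726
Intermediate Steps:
((((5 + 2)*1 - 1*2) + 12)² + I)*317 = ((((5 + 2)*1 - 1*2) + 12)² - 367)*317 = (((7*1 - 2) + 12)² - 367)*317 = (((7 - 2) + 12)² - 367)*317 = ((5 + 12)² - 367)*317 = (17² - 367)*317 = (289 - 367)*317 = -78*317 = -24726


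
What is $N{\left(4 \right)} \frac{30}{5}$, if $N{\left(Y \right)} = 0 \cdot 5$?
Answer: $0$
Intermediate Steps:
$N{\left(Y \right)} = 0$
$N{\left(4 \right)} \frac{30}{5} = 0 \cdot \frac{30}{5} = 0 \cdot 30 \cdot \frac{1}{5} = 0 \cdot 6 = 0$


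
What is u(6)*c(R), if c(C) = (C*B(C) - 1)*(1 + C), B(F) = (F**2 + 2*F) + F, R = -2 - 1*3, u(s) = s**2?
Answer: 7344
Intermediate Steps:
R = -5 (R = -2 - 3 = -5)
B(F) = F**2 + 3*F
c(C) = (1 + C)*(-1 + C**2*(3 + C)) (c(C) = (C*(C*(3 + C)) - 1)*(1 + C) = (C**2*(3 + C) - 1)*(1 + C) = (-1 + C**2*(3 + C))*(1 + C) = (1 + C)*(-1 + C**2*(3 + C)))
u(6)*c(R) = 6**2*(-1 - 1*(-5) + (-5)**2*(3 - 5) + (-5)**3*(3 - 5)) = 36*(-1 + 5 + 25*(-2) - 125*(-2)) = 36*(-1 + 5 - 50 + 250) = 36*204 = 7344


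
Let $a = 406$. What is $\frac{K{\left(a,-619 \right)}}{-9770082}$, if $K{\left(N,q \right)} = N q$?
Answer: $\frac{17951}{697863} \approx 0.025723$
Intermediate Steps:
$\frac{K{\left(a,-619 \right)}}{-9770082} = \frac{406 \left(-619\right)}{-9770082} = \left(-251314\right) \left(- \frac{1}{9770082}\right) = \frac{17951}{697863}$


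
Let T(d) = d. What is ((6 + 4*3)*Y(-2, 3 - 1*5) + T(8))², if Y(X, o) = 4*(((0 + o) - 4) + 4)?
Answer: 18496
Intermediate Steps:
Y(X, o) = 4*o (Y(X, o) = 4*((o - 4) + 4) = 4*((-4 + o) + 4) = 4*o)
((6 + 4*3)*Y(-2, 3 - 1*5) + T(8))² = ((6 + 4*3)*(4*(3 - 1*5)) + 8)² = ((6 + 12)*(4*(3 - 5)) + 8)² = (18*(4*(-2)) + 8)² = (18*(-8) + 8)² = (-144 + 8)² = (-136)² = 18496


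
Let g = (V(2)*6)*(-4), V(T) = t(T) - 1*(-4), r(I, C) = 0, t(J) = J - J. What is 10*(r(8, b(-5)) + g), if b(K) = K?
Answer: -960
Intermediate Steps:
t(J) = 0
V(T) = 4 (V(T) = 0 - 1*(-4) = 0 + 4 = 4)
g = -96 (g = (4*6)*(-4) = 24*(-4) = -96)
10*(r(8, b(-5)) + g) = 10*(0 - 96) = 10*(-96) = -960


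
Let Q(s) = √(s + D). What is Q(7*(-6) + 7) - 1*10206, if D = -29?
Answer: -10206 + 8*I ≈ -10206.0 + 8.0*I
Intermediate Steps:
Q(s) = √(-29 + s) (Q(s) = √(s - 29) = √(-29 + s))
Q(7*(-6) + 7) - 1*10206 = √(-29 + (7*(-6) + 7)) - 1*10206 = √(-29 + (-42 + 7)) - 10206 = √(-29 - 35) - 10206 = √(-64) - 10206 = 8*I - 10206 = -10206 + 8*I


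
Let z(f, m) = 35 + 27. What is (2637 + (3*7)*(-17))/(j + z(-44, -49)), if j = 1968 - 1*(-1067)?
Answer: 120/163 ≈ 0.73620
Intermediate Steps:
z(f, m) = 62
j = 3035 (j = 1968 + 1067 = 3035)
(2637 + (3*7)*(-17))/(j + z(-44, -49)) = (2637 + (3*7)*(-17))/(3035 + 62) = (2637 + 21*(-17))/3097 = (2637 - 357)*(1/3097) = 2280*(1/3097) = 120/163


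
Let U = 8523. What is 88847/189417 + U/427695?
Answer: 13204606252/27004234605 ≈ 0.48898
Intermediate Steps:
88847/189417 + U/427695 = 88847/189417 + 8523/427695 = 88847*(1/189417) + 8523*(1/427695) = 88847/189417 + 2841/142565 = 13204606252/27004234605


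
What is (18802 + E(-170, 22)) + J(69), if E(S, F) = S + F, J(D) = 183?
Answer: 18837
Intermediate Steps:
E(S, F) = F + S
(18802 + E(-170, 22)) + J(69) = (18802 + (22 - 170)) + 183 = (18802 - 148) + 183 = 18654 + 183 = 18837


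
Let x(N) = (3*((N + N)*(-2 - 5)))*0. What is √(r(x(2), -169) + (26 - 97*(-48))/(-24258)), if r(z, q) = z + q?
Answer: I*√24890430318/12129 ≈ 13.007*I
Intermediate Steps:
x(N) = 0 (x(N) = (3*((2*N)*(-7)))*0 = (3*(-14*N))*0 = -42*N*0 = 0)
r(z, q) = q + z
√(r(x(2), -169) + (26 - 97*(-48))/(-24258)) = √((-169 + 0) + (26 - 97*(-48))/(-24258)) = √(-169 + (26 + 4656)*(-1/24258)) = √(-169 + 4682*(-1/24258)) = √(-169 - 2341/12129) = √(-2052142/12129) = I*√24890430318/12129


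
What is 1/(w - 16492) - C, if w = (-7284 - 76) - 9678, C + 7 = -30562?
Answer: 1024978569/33530 ≈ 30569.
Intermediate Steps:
C = -30569 (C = -7 - 30562 = -30569)
w = -17038 (w = -7360 - 9678 = -17038)
1/(w - 16492) - C = 1/(-17038 - 16492) - 1*(-30569) = 1/(-33530) + 30569 = -1/33530 + 30569 = 1024978569/33530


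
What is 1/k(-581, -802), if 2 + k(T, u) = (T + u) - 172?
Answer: -1/1557 ≈ -0.00064226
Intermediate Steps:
k(T, u) = -174 + T + u (k(T, u) = -2 + ((T + u) - 172) = -2 + (-172 + T + u) = -174 + T + u)
1/k(-581, -802) = 1/(-174 - 581 - 802) = 1/(-1557) = -1/1557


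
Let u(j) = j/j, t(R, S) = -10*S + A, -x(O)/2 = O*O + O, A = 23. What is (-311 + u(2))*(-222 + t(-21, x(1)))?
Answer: 49290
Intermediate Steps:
x(O) = -2*O - 2*O**2 (x(O) = -2*(O*O + O) = -2*(O**2 + O) = -2*(O + O**2) = -2*O - 2*O**2)
t(R, S) = 23 - 10*S (t(R, S) = -10*S + 23 = 23 - 10*S)
u(j) = 1
(-311 + u(2))*(-222 + t(-21, x(1))) = (-311 + 1)*(-222 + (23 - (-20)*(1 + 1))) = -310*(-222 + (23 - (-20)*2)) = -310*(-222 + (23 - 10*(-4))) = -310*(-222 + (23 + 40)) = -310*(-222 + 63) = -310*(-159) = 49290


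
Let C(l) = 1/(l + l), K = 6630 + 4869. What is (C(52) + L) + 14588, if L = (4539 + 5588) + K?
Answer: 3766257/104 ≈ 36214.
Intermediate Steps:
K = 11499
C(l) = 1/(2*l)
L = 21626 (L = (4539 + 5588) + 11499 = 10127 + 11499 = 21626)
(C(52) + L) + 14588 = ((½)/52 + 21626) + 14588 = ((½)*(1/52) + 21626) + 14588 = (1/104 + 21626) + 14588 = 2249105/104 + 14588 = 3766257/104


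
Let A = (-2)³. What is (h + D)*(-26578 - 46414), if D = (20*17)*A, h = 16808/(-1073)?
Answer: 214258381056/1073 ≈ 1.9968e+8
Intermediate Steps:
A = -8
h = -16808/1073 (h = 16808*(-1/1073) = -16808/1073 ≈ -15.664)
D = -2720 (D = (20*17)*(-8) = 340*(-8) = -2720)
(h + D)*(-26578 - 46414) = (-16808/1073 - 2720)*(-26578 - 46414) = -2935368/1073*(-72992) = 214258381056/1073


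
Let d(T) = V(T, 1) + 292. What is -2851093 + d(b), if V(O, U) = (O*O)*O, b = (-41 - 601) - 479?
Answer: -1411545362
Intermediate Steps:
b = -1121 (b = -642 - 479 = -1121)
V(O, U) = O³ (V(O, U) = O²*O = O³)
d(T) = 292 + T³ (d(T) = T³ + 292 = 292 + T³)
-2851093 + d(b) = -2851093 + (292 + (-1121)³) = -2851093 + (292 - 1408694561) = -2851093 - 1408694269 = -1411545362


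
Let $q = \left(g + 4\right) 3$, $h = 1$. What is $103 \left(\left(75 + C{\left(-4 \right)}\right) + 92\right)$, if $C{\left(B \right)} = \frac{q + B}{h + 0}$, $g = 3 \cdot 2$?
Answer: $19879$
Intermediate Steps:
$g = 6$
$q = 30$ ($q = \left(6 + 4\right) 3 = 10 \cdot 3 = 30$)
$C{\left(B \right)} = 30 + B$ ($C{\left(B \right)} = \frac{30 + B}{1 + 0} = \frac{30 + B}{1} = \left(30 + B\right) 1 = 30 + B$)
$103 \left(\left(75 + C{\left(-4 \right)}\right) + 92\right) = 103 \left(\left(75 + \left(30 - 4\right)\right) + 92\right) = 103 \left(\left(75 + 26\right) + 92\right) = 103 \left(101 + 92\right) = 103 \cdot 193 = 19879$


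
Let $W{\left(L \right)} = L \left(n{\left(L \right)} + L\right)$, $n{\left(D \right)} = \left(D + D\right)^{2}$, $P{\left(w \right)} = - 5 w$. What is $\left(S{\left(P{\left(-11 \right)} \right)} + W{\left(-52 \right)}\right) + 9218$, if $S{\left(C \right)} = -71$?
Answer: $-550581$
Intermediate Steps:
$n{\left(D \right)} = 4 D^{2}$ ($n{\left(D \right)} = \left(2 D\right)^{2} = 4 D^{2}$)
$W{\left(L \right)} = L \left(L + 4 L^{2}\right)$ ($W{\left(L \right)} = L \left(4 L^{2} + L\right) = L \left(L + 4 L^{2}\right)$)
$\left(S{\left(P{\left(-11 \right)} \right)} + W{\left(-52 \right)}\right) + 9218 = \left(-71 + \left(-52\right)^{2} \left(1 + 4 \left(-52\right)\right)\right) + 9218 = \left(-71 + 2704 \left(1 - 208\right)\right) + 9218 = \left(-71 + 2704 \left(-207\right)\right) + 9218 = \left(-71 - 559728\right) + 9218 = -559799 + 9218 = -550581$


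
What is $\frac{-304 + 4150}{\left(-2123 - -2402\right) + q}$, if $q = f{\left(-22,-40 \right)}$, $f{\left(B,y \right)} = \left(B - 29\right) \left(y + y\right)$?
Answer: $\frac{1282}{1453} \approx 0.88231$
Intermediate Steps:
$f{\left(B,y \right)} = 2 y \left(-29 + B\right)$ ($f{\left(B,y \right)} = \left(-29 + B\right) 2 y = 2 y \left(-29 + B\right)$)
$q = 4080$ ($q = 2 \left(-40\right) \left(-29 - 22\right) = 2 \left(-40\right) \left(-51\right) = 4080$)
$\frac{-304 + 4150}{\left(-2123 - -2402\right) + q} = \frac{-304 + 4150}{\left(-2123 - -2402\right) + 4080} = \frac{3846}{\left(-2123 + 2402\right) + 4080} = \frac{3846}{279 + 4080} = \frac{3846}{4359} = 3846 \cdot \frac{1}{4359} = \frac{1282}{1453}$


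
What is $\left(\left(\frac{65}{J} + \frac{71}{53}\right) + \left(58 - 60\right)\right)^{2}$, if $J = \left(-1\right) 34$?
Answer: $\frac{21483225}{3247204} \approx 6.6159$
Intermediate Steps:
$J = -34$
$\left(\left(\frac{65}{J} + \frac{71}{53}\right) + \left(58 - 60\right)\right)^{2} = \left(\left(\frac{65}{-34} + \frac{71}{53}\right) + \left(58 - 60\right)\right)^{2} = \left(\left(65 \left(- \frac{1}{34}\right) + 71 \cdot \frac{1}{53}\right) + \left(58 - 60\right)\right)^{2} = \left(\left(- \frac{65}{34} + \frac{71}{53}\right) - 2\right)^{2} = \left(- \frac{1031}{1802} - 2\right)^{2} = \left(- \frac{4635}{1802}\right)^{2} = \frac{21483225}{3247204}$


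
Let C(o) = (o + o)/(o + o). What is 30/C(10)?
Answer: 30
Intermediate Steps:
C(o) = 1 (C(o) = (2*o)/((2*o)) = (2*o)*(1/(2*o)) = 1)
30/C(10) = 30/1 = 30*1 = 30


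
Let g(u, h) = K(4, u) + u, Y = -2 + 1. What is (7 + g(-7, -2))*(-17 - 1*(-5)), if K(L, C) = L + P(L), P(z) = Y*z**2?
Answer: 144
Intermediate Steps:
Y = -1
P(z) = -z**2
K(L, C) = L - L**2
g(u, h) = -12 + u (g(u, h) = 4*(1 - 1*4) + u = 4*(1 - 4) + u = 4*(-3) + u = -12 + u)
(7 + g(-7, -2))*(-17 - 1*(-5)) = (7 + (-12 - 7))*(-17 - 1*(-5)) = (7 - 19)*(-17 + 5) = -12*(-12) = 144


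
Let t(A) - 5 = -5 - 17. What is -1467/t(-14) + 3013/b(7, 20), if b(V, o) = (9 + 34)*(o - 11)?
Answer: 618950/6579 ≈ 94.080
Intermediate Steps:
t(A) = -17 (t(A) = 5 + (-5 - 17) = 5 - 22 = -17)
b(V, o) = -473 + 43*o (b(V, o) = 43*(-11 + o) = -473 + 43*o)
-1467/t(-14) + 3013/b(7, 20) = -1467/(-17) + 3013/(-473 + 43*20) = -1467*(-1/17) + 3013/(-473 + 860) = 1467/17 + 3013/387 = 618950/6579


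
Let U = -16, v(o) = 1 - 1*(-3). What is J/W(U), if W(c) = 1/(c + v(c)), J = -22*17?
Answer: 4488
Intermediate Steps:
v(o) = 4 (v(o) = 1 + 3 = 4)
J = -374
W(c) = 1/(4 + c) (W(c) = 1/(c + 4) = 1/(4 + c))
J/W(U) = -374/(1/(4 - 16)) = -374/(1/(-12)) = -374/(-1/12) = -374*(-12) = 4488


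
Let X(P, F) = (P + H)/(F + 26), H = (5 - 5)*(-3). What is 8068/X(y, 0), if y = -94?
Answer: -104884/47 ≈ -2231.6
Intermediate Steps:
H = 0 (H = 0*(-3) = 0)
X(P, F) = P/(26 + F) (X(P, F) = (P + 0)/(F + 26) = P/(26 + F))
8068/X(y, 0) = 8068/((-94/(26 + 0))) = 8068/((-94/26)) = 8068/((-94*1/26)) = 8068/(-47/13) = 8068*(-13/47) = -104884/47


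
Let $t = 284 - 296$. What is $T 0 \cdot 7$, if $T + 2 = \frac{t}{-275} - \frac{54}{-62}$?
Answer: $0$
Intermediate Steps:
$t = -12$
$T = - \frac{9253}{8525}$ ($T = -2 - \left(- \frac{27}{31} - \frac{12}{275}\right) = -2 - - \frac{7797}{8525} = -2 + \left(\frac{12}{275} + \frac{27}{31}\right) = -2 + \frac{7797}{8525} = - \frac{9253}{8525} \approx -1.0854$)
$T 0 \cdot 7 = - \frac{9253 \cdot 0 \cdot 7}{8525} = \left(- \frac{9253}{8525}\right) 0 = 0$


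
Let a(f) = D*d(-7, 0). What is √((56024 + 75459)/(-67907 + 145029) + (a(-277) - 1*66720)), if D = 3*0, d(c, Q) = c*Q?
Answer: I*√396827268188554/77122 ≈ 258.3*I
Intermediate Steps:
d(c, Q) = Q*c
D = 0
a(f) = 0 (a(f) = 0*(0*(-7)) = 0*0 = 0)
√((56024 + 75459)/(-67907 + 145029) + (a(-277) - 1*66720)) = √((56024 + 75459)/(-67907 + 145029) + (0 - 1*66720)) = √(131483/77122 + (0 - 66720)) = √(131483*(1/77122) - 66720) = √(131483/77122 - 66720) = √(-5145448357/77122) = I*√396827268188554/77122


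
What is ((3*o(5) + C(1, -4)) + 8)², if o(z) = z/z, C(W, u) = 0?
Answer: 121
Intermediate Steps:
o(z) = 1
((3*o(5) + C(1, -4)) + 8)² = ((3*1 + 0) + 8)² = ((3 + 0) + 8)² = (3 + 8)² = 11² = 121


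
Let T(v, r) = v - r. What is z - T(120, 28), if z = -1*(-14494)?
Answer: 14402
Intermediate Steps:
z = 14494
z - T(120, 28) = 14494 - (120 - 1*28) = 14494 - (120 - 28) = 14494 - 1*92 = 14494 - 92 = 14402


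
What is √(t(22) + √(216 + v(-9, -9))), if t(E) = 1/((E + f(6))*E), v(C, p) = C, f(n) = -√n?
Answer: √(3*√23 + 1/(22*(22 - √6))) ≈ 3.7934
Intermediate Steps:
t(E) = 1/(E*(E - √6)) (t(E) = 1/((E - √6)*E) = 1/(E*(E - √6)))
√(t(22) + √(216 + v(-9, -9))) = √(1/(22*(22 - √6)) + √(216 - 9)) = √(1/(22*(22 - √6)) + √207) = √(1/(22*(22 - √6)) + 3*√23) = √(3*√23 + 1/(22*(22 - √6)))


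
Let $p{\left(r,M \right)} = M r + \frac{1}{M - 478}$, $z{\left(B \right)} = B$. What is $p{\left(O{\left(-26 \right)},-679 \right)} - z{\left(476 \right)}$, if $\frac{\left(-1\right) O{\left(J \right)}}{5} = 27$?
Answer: $\frac{105505672}{1157} \approx 91189.0$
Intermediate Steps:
$O{\left(J \right)} = -135$ ($O{\left(J \right)} = \left(-5\right) 27 = -135$)
$p{\left(r,M \right)} = \frac{1}{-478 + M} + M r$ ($p{\left(r,M \right)} = M r + \frac{1}{-478 + M} = \frac{1}{-478 + M} + M r$)
$p{\left(O{\left(-26 \right)},-679 \right)} - z{\left(476 \right)} = \frac{1 - 135 \left(-679\right)^{2} - \left(-324562\right) \left(-135\right)}{-478 - 679} - 476 = \frac{1 - 62240535 - 43815870}{-1157} - 476 = - \frac{1 - 62240535 - 43815870}{1157} - 476 = \left(- \frac{1}{1157}\right) \left(-106056404\right) - 476 = \frac{106056404}{1157} - 476 = \frac{105505672}{1157}$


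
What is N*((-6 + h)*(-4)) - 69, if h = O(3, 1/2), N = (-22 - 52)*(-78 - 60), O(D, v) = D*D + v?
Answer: -143037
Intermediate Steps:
O(D, v) = v + D**2 (O(D, v) = D**2 + v = v + D**2)
N = 10212 (N = -74*(-138) = 10212)
h = 19/2 (h = 1/2 + 3**2 = 1/2 + 9 = 19/2 ≈ 9.5000)
N*((-6 + h)*(-4)) - 69 = 10212*((-6 + 19/2)*(-4)) - 69 = 10212*((7/2)*(-4)) - 69 = 10212*(-14) - 69 = -142968 - 69 = -143037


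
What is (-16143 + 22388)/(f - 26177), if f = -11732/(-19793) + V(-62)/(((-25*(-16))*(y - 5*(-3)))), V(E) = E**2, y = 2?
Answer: -210132384500/880767348227 ≈ -0.23858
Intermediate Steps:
f = 38965473/33648100 (f = -11732/(-19793) + (-62)**2/(((-25*(-16))*(2 - 5*(-3)))) = -11732*(-1/19793) + 3844/((400*(2 + 15))) = 11732/19793 + 3844/((400*17)) = 11732/19793 + 3844/6800 = 11732/19793 + 3844*(1/6800) = 11732/19793 + 961/1700 = 38965473/33648100 ≈ 1.1580)
(-16143 + 22388)/(f - 26177) = (-16143 + 22388)/(38965473/33648100 - 26177) = 6245/(-880767348227/33648100) = 6245*(-33648100/880767348227) = -210132384500/880767348227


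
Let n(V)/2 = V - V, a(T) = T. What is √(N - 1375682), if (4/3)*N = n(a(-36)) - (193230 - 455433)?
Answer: I*√4716119/2 ≈ 1085.8*I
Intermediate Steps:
n(V) = 0 (n(V) = 2*(V - V) = 2*0 = 0)
N = 786609/4 (N = 3*(0 - (193230 - 455433))/4 = 3*(0 - 1*(-262203))/4 = 3*(0 + 262203)/4 = (¾)*262203 = 786609/4 ≈ 1.9665e+5)
√(N - 1375682) = √(786609/4 - 1375682) = √(-4716119/4) = I*√4716119/2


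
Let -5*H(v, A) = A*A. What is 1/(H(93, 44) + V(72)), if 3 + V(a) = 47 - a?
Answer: -5/2076 ≈ -0.0024085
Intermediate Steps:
V(a) = 44 - a (V(a) = -3 + (47 - a) = 44 - a)
H(v, A) = -A²/5 (H(v, A) = -A*A/5 = -A²/5)
1/(H(93, 44) + V(72)) = 1/(-⅕*44² + (44 - 1*72)) = 1/(-⅕*1936 + (44 - 72)) = 1/(-1936/5 - 28) = 1/(-2076/5) = -5/2076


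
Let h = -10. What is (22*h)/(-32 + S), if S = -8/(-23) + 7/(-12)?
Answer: 60720/8897 ≈ 6.8248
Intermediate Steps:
S = -65/276 (S = -8*(-1/23) + 7*(-1/12) = 8/23 - 7/12 = -65/276 ≈ -0.23551)
(22*h)/(-32 + S) = (22*(-10))/(-32 - 65/276) = -220/(-8897/276) = -220*(-276/8897) = 60720/8897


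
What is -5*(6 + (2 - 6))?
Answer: -10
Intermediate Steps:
-5*(6 + (2 - 6)) = -5*(6 - 4) = -5*2 = -10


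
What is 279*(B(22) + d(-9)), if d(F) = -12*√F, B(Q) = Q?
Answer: 6138 - 10044*I ≈ 6138.0 - 10044.0*I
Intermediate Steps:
279*(B(22) + d(-9)) = 279*(22 - 36*I) = 6138 - 10044*I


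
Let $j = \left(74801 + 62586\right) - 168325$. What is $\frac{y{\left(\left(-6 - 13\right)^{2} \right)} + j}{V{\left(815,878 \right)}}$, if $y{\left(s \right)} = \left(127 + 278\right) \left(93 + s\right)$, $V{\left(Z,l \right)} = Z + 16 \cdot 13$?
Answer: $\frac{152932}{1023} \approx 149.49$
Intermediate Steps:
$V{\left(Z,l \right)} = 208 + Z$ ($V{\left(Z,l \right)} = Z + 208 = 208 + Z$)
$j = -30938$ ($j = 137387 - 168325 = -30938$)
$y{\left(s \right)} = 37665 + 405 s$ ($y{\left(s \right)} = 405 \left(93 + s\right) = 37665 + 405 s$)
$\frac{y{\left(\left(-6 - 13\right)^{2} \right)} + j}{V{\left(815,878 \right)}} = \frac{\left(37665 + 405 \left(-6 - 13\right)^{2}\right) - 30938}{208 + 815} = \frac{\left(37665 + 405 \left(-19\right)^{2}\right) - 30938}{1023} = \left(\left(37665 + 405 \cdot 361\right) - 30938\right) \frac{1}{1023} = \left(\left(37665 + 146205\right) - 30938\right) \frac{1}{1023} = \left(183870 - 30938\right) \frac{1}{1023} = 152932 \cdot \frac{1}{1023} = \frac{152932}{1023}$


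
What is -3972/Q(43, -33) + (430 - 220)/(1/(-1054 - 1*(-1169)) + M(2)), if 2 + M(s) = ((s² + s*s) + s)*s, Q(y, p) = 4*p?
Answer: 951151/22781 ≈ 41.752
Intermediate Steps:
M(s) = -2 + s*(s + 2*s²) (M(s) = -2 + ((s² + s*s) + s)*s = -2 + ((s² + s²) + s)*s = -2 + (2*s² + s)*s = -2 + (s + 2*s²)*s = -2 + s*(s + 2*s²))
-3972/Q(43, -33) + (430 - 220)/(1/(-1054 - 1*(-1169)) + M(2)) = -3972/(4*(-33)) + (430 - 220)/(1/(-1054 - 1*(-1169)) + (-2 + 2² + 2*2³)) = -3972/(-132) + 210/(1/(-1054 + 1169) + (-2 + 4 + 2*8)) = -3972*(-1/132) + 210/(1/115 + (-2 + 4 + 16)) = 331/11 + 210/(1/115 + 18) = 331/11 + 210/(2071/115) = 331/11 + 210*(115/2071) = 331/11 + 24150/2071 = 951151/22781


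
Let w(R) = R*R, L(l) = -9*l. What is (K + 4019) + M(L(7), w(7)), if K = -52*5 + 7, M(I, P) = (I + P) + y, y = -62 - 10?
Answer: 3680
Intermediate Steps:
y = -72
w(R) = R**2
M(I, P) = -72 + I + P (M(I, P) = (I + P) - 72 = -72 + I + P)
K = -253 (K = -260 + 7 = -253)
(K + 4019) + M(L(7), w(7)) = (-253 + 4019) + (-72 - 9*7 + 7**2) = 3766 + (-72 - 63 + 49) = 3766 - 86 = 3680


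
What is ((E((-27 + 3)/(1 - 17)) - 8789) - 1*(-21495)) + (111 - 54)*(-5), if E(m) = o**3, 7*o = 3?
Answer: 4260430/343 ≈ 12421.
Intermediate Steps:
o = 3/7 (o = (1/7)*3 = 3/7 ≈ 0.42857)
E(m) = 27/343 (E(m) = (3/7)**3 = 27/343)
((E((-27 + 3)/(1 - 17)) - 8789) - 1*(-21495)) + (111 - 54)*(-5) = ((27/343 - 8789) - 1*(-21495)) + (111 - 54)*(-5) = (-3014600/343 + 21495) + 57*(-5) = 4358185/343 - 285 = 4260430/343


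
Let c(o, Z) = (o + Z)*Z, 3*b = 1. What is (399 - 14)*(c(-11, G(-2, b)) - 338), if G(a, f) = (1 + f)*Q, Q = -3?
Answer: -107030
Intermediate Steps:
b = 1/3 (b = (1/3)*1 = 1/3 ≈ 0.33333)
G(a, f) = -3 - 3*f (G(a, f) = (1 + f)*(-3) = -3 - 3*f)
c(o, Z) = Z*(Z + o) (c(o, Z) = (Z + o)*Z = Z*(Z + o))
(399 - 14)*(c(-11, G(-2, b)) - 338) = (399 - 14)*((-3 - 3*1/3)*((-3 - 3*1/3) - 11) - 338) = 385*((-3 - 1)*((-3 - 1) - 11) - 338) = 385*(-4*(-4 - 11) - 338) = 385*(-4*(-15) - 338) = 385*(60 - 338) = 385*(-278) = -107030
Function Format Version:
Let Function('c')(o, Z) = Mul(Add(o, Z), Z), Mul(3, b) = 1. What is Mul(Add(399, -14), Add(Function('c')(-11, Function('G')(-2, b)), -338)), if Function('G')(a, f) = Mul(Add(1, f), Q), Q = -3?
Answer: -107030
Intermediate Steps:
b = Rational(1, 3) (b = Mul(Rational(1, 3), 1) = Rational(1, 3) ≈ 0.33333)
Function('G')(a, f) = Add(-3, Mul(-3, f)) (Function('G')(a, f) = Mul(Add(1, f), -3) = Add(-3, Mul(-3, f)))
Function('c')(o, Z) = Mul(Z, Add(Z, o)) (Function('c')(o, Z) = Mul(Add(Z, o), Z) = Mul(Z, Add(Z, o)))
Mul(Add(399, -14), Add(Function('c')(-11, Function('G')(-2, b)), -338)) = Mul(Add(399, -14), Add(Mul(Add(-3, Mul(-3, Rational(1, 3))), Add(Add(-3, Mul(-3, Rational(1, 3))), -11)), -338)) = Mul(385, Add(Mul(Add(-3, -1), Add(Add(-3, -1), -11)), -338)) = Mul(385, Add(Mul(-4, Add(-4, -11)), -338)) = Mul(385, Add(Mul(-4, -15), -338)) = Mul(385, Add(60, -338)) = Mul(385, -278) = -107030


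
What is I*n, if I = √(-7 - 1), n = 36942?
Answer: 73884*I*√2 ≈ 1.0449e+5*I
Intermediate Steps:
I = 2*I*√2 (I = √(-8) = 2*I*√2 ≈ 2.8284*I)
I*n = (2*I*√2)*36942 = 73884*I*√2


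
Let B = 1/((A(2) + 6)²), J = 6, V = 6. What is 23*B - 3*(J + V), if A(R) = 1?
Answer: -1741/49 ≈ -35.531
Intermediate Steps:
B = 1/49 (B = 1/((1 + 6)²) = 1/(7²) = 1/49 ≈ 0.020408)
23*B - 3*(J + V) = 23*(1/49) - 3*(6 + 6) = 23/49 - 3*12 = 23/49 - 36 = -1741/49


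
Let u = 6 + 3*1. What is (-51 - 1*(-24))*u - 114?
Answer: -357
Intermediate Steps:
u = 9 (u = 6 + 3 = 9)
(-51 - 1*(-24))*u - 114 = (-51 - 1*(-24))*9 - 114 = (-51 + 24)*9 - 114 = -27*9 - 114 = -243 - 114 = -357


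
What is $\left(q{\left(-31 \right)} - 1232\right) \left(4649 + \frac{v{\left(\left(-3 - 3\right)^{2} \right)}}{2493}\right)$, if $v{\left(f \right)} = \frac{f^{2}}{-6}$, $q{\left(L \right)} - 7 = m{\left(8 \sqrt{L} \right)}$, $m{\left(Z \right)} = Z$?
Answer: $- \frac{1577492525}{277} + \frac{10301992 i \sqrt{31}}{277} \approx -5.6949 \cdot 10^{6} + 2.0707 \cdot 10^{5} i$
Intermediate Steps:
$q{\left(L \right)} = 7 + 8 \sqrt{L}$
$v{\left(f \right)} = - \frac{f^{2}}{6}$
$\left(q{\left(-31 \right)} - 1232\right) \left(4649 + \frac{v{\left(\left(-3 - 3\right)^{2} \right)}}{2493}\right) = \left(\left(7 + 8 \sqrt{-31}\right) - 1232\right) \left(4649 + \frac{\left(- \frac{1}{6}\right) \left(\left(-3 - 3\right)^{2}\right)^{2}}{2493}\right) = \left(\left(7 + 8 i \sqrt{31}\right) - 1232\right) \left(4649 + - \frac{\left(\left(-6\right)^{2}\right)^{2}}{6} \cdot \frac{1}{2493}\right) = \left(\left(7 + 8 i \sqrt{31}\right) - 1232\right) \left(4649 + - \frac{36^{2}}{6} \cdot \frac{1}{2493}\right) = \left(-1225 + 8 i \sqrt{31}\right) \left(4649 + \left(- \frac{1}{6}\right) 1296 \cdot \frac{1}{2493}\right) = \left(-1225 + 8 i \sqrt{31}\right) \left(4649 - \frac{24}{277}\right) = \left(-1225 + 8 i \sqrt{31}\right) \frac{1287749}{277} = - \frac{1577492525}{277} + \frac{10301992 i \sqrt{31}}{277}$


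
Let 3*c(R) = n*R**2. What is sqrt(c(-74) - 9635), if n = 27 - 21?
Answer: sqrt(1317) ≈ 36.290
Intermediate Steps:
n = 6
c(R) = 2*R**2 (c(R) = (6*R**2)/3 = 2*R**2)
sqrt(c(-74) - 9635) = sqrt(2*(-74)**2 - 9635) = sqrt(2*5476 - 9635) = sqrt(10952 - 9635) = sqrt(1317)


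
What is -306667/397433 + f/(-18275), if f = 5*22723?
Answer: -10151737944/1452617615 ≈ -6.9886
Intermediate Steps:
f = 113615
-306667/397433 + f/(-18275) = -306667/397433 + 113615/(-18275) = -306667*1/397433 + 113615*(-1/18275) = -306667/397433 - 22723/3655 = -10151737944/1452617615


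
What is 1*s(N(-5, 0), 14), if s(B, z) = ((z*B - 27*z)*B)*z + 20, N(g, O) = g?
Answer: 31380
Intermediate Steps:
s(B, z) = 20 + B*z*(-27*z + B*z) (s(B, z) = ((B*z - 27*z)*B)*z + 20 = ((-27*z + B*z)*B)*z + 20 = (B*(-27*z + B*z))*z + 20 = B*z*(-27*z + B*z) + 20 = 20 + B*z*(-27*z + B*z))
1*s(N(-5, 0), 14) = 1*(20 + (-5)²*14² - 27*(-5)*14²) = 1*(20 + 25*196 - 27*(-5)*196) = 1*(20 + 4900 + 26460) = 1*31380 = 31380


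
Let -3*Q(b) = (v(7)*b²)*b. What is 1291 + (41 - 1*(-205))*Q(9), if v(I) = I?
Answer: -417155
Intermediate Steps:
Q(b) = -7*b³/3 (Q(b) = -7*b²*b/3 = -7*b³/3)
1291 + (41 - 1*(-205))*Q(9) = 1291 + (41 - 1*(-205))*(-7/3*9³) = 1291 + (41 + 205)*(-7/3*729) = 1291 + 246*(-1701) = 1291 - 418446 = -417155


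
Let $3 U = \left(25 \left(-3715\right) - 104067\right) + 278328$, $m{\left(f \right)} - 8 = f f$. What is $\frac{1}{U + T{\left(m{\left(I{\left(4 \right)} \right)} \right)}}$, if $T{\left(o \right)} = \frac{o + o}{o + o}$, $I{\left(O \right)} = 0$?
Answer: $\frac{3}{81389} \approx 3.686 \cdot 10^{-5}$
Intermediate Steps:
$m{\left(f \right)} = 8 + f^{2}$ ($m{\left(f \right)} = 8 + f f = 8 + f^{2}$)
$T{\left(o \right)} = 1$ ($T{\left(o \right)} = \frac{2 o}{2 o} = 2 o \frac{1}{2 o} = 1$)
$U = \frac{81386}{3}$ ($U = \frac{\left(25 \left(-3715\right) - 104067\right) + 278328}{3} = \frac{\left(-92875 - 104067\right) + 278328}{3} = \frac{-196942 + 278328}{3} = \frac{1}{3} \cdot 81386 = \frac{81386}{3} \approx 27129.0$)
$\frac{1}{U + T{\left(m{\left(I{\left(4 \right)} \right)} \right)}} = \frac{1}{\frac{81386}{3} + 1} = \frac{1}{\frac{81389}{3}} = \frac{3}{81389}$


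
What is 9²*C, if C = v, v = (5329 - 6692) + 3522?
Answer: 174879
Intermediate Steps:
v = 2159 (v = -1363 + 3522 = 2159)
C = 2159
9²*C = 9²*2159 = 81*2159 = 174879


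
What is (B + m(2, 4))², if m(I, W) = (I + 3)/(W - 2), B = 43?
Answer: 8281/4 ≈ 2070.3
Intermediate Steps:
m(I, W) = (3 + I)/(-2 + W)
(B + m(2, 4))² = (43 + (3 + 2)/(-2 + 4))² = (43 + 5/2)² = (91/2)² = 8281/4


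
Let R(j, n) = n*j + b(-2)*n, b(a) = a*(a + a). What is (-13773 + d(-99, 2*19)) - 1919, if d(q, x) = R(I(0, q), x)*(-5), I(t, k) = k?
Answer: 1598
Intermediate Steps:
b(a) = 2*a**2 (b(a) = a*(2*a) = 2*a**2)
R(j, n) = 8*n + j*n (R(j, n) = n*j + (2*(-2)**2)*n = j*n + (2*4)*n = j*n + 8*n = 8*n + j*n)
d(q, x) = -5*x*(8 + q) (d(q, x) = (x*(8 + q))*(-5) = -5*x*(8 + q))
(-13773 + d(-99, 2*19)) - 1919 = (-13773 - 5*2*19*(8 - 99)) - 1919 = (-13773 - 5*38*(-91)) - 1919 = (-13773 + 17290) - 1919 = 3517 - 1919 = 1598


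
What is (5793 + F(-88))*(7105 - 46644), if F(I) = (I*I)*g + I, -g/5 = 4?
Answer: 5898230325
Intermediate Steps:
g = -20 (g = -5*4 = -20)
F(I) = I - 20*I**2 (F(I) = (I*I)*(-20) + I = I**2*(-20) + I = -20*I**2 + I = I - 20*I**2)
(5793 + F(-88))*(7105 - 46644) = (5793 - 88*(1 - 20*(-88)))*(7105 - 46644) = (5793 - 88*(1 + 1760))*(-39539) = (5793 - 88*1761)*(-39539) = (5793 - 154968)*(-39539) = -149175*(-39539) = 5898230325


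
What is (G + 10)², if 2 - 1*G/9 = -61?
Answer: 332929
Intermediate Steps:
G = 567 (G = 18 - 9*(-61) = 18 + 549 = 567)
(G + 10)² = (567 + 10)² = 577² = 332929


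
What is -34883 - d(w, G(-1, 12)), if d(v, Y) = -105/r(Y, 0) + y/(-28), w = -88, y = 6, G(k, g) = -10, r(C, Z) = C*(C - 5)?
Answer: -1220873/35 ≈ -34882.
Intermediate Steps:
r(C, Z) = C*(-5 + C)
d(v, Y) = -3/14 - 105/(Y*(-5 + Y)) (d(v, Y) = -105*1/(Y*(-5 + Y)) + 6/(-28) = -105/(Y*(-5 + Y)) + 6*(-1/28) = -105/(Y*(-5 + Y)) - 3/14 = -3/14 - 105/(Y*(-5 + Y)))
-34883 - d(w, G(-1, 12)) = -34883 - 3*(-490 - 1*(-10)*(-5 - 10))/(14*(-10)*(-5 - 10)) = -34883 - 3*(-1)*(-490 - 1*(-10)*(-15))/(14*10*(-15)) = -34883 - 3*(-1)*(-1)*(-490 - 150)/(14*10*15) = -34883 - 3*(-1)*(-1)*(-640)/(14*10*15) = -34883 - 1*(-32/35) = -34883 + 32/35 = -1220873/35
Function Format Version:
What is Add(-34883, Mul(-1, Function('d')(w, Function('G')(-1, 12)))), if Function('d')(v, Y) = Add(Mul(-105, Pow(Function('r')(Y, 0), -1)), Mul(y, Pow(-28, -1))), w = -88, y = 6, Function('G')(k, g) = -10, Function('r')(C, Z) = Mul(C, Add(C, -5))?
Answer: Rational(-1220873, 35) ≈ -34882.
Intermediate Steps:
Function('r')(C, Z) = Mul(C, Add(-5, C))
Function('d')(v, Y) = Add(Rational(-3, 14), Mul(-105, Pow(Y, -1), Pow(Add(-5, Y), -1))) (Function('d')(v, Y) = Add(Mul(-105, Pow(Mul(Y, Add(-5, Y)), -1)), Mul(6, Pow(-28, -1))) = Add(Mul(-105, Mul(Pow(Y, -1), Pow(Add(-5, Y), -1))), Mul(6, Rational(-1, 28))) = Add(Mul(-105, Pow(Y, -1), Pow(Add(-5, Y), -1)), Rational(-3, 14)) = Add(Rational(-3, 14), Mul(-105, Pow(Y, -1), Pow(Add(-5, Y), -1))))
Add(-34883, Mul(-1, Function('d')(w, Function('G')(-1, 12)))) = Add(-34883, Mul(-1, Mul(Rational(3, 14), Pow(-10, -1), Pow(Add(-5, -10), -1), Add(-490, Mul(-1, -10, Add(-5, -10)))))) = Add(-34883, Mul(-1, Mul(Rational(3, 14), Rational(-1, 10), Pow(-15, -1), Add(-490, Mul(-1, -10, -15))))) = Add(-34883, Mul(-1, Mul(Rational(3, 14), Rational(-1, 10), Rational(-1, 15), Add(-490, -150)))) = Add(-34883, Mul(-1, Mul(Rational(3, 14), Rational(-1, 10), Rational(-1, 15), -640))) = Add(-34883, Mul(-1, Rational(-32, 35))) = Add(-34883, Rational(32, 35)) = Rational(-1220873, 35)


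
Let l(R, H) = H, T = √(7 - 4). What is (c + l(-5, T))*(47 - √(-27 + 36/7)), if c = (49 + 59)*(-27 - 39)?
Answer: -(329 - 3*I*√119)*(7128 - √3)/7 ≈ -3.3493e+5 + 33316.0*I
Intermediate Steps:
c = -7128 (c = 108*(-66) = -7128)
T = √3 ≈ 1.7320
(c + l(-5, T))*(47 - √(-27 + 36/7)) = (-7128 + √3)*(47 - √(-27 + 36/7)) = (-7128 + √3)*(47 - √(-153/7)) = (-7128 + √3)*(47 - 3*I*√119/7)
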